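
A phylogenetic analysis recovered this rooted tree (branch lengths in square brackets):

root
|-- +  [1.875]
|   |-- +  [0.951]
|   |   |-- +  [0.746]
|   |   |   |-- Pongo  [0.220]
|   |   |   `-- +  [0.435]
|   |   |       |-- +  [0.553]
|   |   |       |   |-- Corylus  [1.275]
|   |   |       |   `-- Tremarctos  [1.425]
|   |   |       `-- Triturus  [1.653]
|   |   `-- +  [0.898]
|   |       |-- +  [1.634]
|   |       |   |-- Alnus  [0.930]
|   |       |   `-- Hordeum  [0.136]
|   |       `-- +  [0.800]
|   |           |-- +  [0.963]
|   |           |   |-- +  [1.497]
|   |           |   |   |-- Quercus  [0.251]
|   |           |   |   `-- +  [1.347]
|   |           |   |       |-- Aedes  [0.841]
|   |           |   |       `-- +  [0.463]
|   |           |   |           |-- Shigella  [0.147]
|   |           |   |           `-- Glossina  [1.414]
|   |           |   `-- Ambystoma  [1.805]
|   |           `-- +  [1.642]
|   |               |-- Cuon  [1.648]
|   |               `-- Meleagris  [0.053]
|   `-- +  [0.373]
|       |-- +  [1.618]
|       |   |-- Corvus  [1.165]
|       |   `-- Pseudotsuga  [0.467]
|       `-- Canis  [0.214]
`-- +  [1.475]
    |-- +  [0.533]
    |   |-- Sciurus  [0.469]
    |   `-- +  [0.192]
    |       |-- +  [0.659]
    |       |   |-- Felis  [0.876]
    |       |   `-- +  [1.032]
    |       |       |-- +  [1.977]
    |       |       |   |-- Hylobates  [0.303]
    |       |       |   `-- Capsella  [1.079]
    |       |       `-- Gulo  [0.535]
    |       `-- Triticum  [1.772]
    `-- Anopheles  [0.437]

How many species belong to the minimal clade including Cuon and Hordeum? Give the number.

9

The MRCA of Cuon and Hordeum is the node subtending ((Alnus,Hordeum),(((Quercus,(Aedes,(Shigella,Glossina))),Ambystoma),(Cuon,Meleagris))).
That clade contains 9 terminal taxa: Aedes, Alnus, Ambystoma, Cuon, Glossina, Hordeum, Meleagris, Quercus, Shigella.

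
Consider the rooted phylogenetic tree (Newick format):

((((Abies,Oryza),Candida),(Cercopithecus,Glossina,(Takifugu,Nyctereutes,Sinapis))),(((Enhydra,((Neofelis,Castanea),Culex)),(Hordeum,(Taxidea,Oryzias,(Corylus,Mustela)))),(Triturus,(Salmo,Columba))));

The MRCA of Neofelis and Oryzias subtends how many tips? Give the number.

The MRCA of Neofelis and Oryzias is the node subtending ((Enhydra,((Neofelis,Castanea),Culex)),(Hordeum,(Taxidea,Oryzias,(Corylus,Mustela)))).
That clade contains 9 terminal taxa: Castanea, Corylus, Culex, Enhydra, Hordeum, Mustela, Neofelis, Oryzias, Taxidea.

9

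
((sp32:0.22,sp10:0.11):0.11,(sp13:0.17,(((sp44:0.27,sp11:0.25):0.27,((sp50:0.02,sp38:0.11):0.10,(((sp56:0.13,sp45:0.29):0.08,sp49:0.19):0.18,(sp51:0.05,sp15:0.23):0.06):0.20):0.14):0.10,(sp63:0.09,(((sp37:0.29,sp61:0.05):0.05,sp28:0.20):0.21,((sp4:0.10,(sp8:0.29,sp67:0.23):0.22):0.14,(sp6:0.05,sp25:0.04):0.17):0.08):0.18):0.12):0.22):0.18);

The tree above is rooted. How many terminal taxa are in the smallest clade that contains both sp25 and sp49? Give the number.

18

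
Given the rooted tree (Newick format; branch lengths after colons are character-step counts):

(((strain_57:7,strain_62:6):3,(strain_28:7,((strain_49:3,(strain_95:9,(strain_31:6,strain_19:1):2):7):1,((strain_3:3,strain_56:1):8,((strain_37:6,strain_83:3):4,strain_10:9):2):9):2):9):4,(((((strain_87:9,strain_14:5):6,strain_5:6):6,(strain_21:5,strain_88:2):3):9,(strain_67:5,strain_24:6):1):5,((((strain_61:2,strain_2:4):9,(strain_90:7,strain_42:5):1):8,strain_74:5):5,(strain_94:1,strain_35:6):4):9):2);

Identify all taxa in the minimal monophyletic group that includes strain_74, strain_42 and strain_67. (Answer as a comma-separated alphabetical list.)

Tracing strain_74: it sits inside (((strain_61,strain_2),(strain_90,strain_42)),strain_74).
Tracing strain_42: it sits inside (strain_90,strain_42).
Tracing strain_67: it sits inside (strain_67,strain_24).
The smallest clade enclosing all 3 is (((((strain_87,strain_14),strain_5),(strain_21,strain_88)),(strain_67,strain_24)),((((strain_61,strain_2),(strain_90,strain_42)),strain_74),(strain_94,strain_35))); the answer is its 14 terminal taxa in alphabetical order.

strain_14, strain_2, strain_21, strain_24, strain_35, strain_42, strain_5, strain_61, strain_67, strain_74, strain_87, strain_88, strain_90, strain_94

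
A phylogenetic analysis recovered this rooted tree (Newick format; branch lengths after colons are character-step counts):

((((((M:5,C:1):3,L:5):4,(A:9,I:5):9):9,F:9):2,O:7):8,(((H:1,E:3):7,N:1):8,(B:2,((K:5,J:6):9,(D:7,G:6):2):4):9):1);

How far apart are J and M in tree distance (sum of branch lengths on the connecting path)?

60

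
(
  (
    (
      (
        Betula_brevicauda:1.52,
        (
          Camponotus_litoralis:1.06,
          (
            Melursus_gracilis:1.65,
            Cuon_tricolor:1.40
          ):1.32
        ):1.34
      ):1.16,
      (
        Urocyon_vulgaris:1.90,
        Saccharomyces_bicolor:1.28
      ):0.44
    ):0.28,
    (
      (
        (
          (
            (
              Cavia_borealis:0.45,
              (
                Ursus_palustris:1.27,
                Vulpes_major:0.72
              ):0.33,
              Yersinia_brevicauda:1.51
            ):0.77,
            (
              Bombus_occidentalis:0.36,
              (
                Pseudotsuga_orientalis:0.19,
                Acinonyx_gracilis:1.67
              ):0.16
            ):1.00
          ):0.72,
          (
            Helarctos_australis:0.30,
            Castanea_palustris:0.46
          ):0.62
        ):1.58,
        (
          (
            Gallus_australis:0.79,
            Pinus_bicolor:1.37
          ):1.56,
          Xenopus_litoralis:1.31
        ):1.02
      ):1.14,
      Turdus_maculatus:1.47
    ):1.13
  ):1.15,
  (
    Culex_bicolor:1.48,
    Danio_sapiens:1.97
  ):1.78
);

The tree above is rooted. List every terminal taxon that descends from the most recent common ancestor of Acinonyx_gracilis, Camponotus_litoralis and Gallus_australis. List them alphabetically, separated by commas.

Acinonyx_gracilis, Betula_brevicauda, Bombus_occidentalis, Camponotus_litoralis, Castanea_palustris, Cavia_borealis, Cuon_tricolor, Gallus_australis, Helarctos_australis, Melursus_gracilis, Pinus_bicolor, Pseudotsuga_orientalis, Saccharomyces_bicolor, Turdus_maculatus, Urocyon_vulgaris, Ursus_palustris, Vulpes_major, Xenopus_litoralis, Yersinia_brevicauda

Tracing Acinonyx_gracilis: it sits inside (Pseudotsuga_orientalis,Acinonyx_gracilis).
Tracing Camponotus_litoralis: it sits inside (Camponotus_litoralis,(Melursus_gracilis,Cuon_tricolor)).
Tracing Gallus_australis: it sits inside (Gallus_australis,Pinus_bicolor).
The smallest clade enclosing all 3 is (((Betula_brevicauda,(Camponotus_litoralis,(Melursus_gracilis,Cuon_tricolor))),(Urocyon_vulgaris,Saccharomyces_bicolor)),(((((Cavia_borealis,(Ursus_palustris,Vulpes_major),Yersinia_brevicauda),(Bombus_occidentalis,(Pseudotsuga_orientalis,Acinonyx_gracilis))),(Helarctos_australis,Castanea_palustris)),((Gallus_australis,Pinus_bicolor),Xenopus_litoralis)),Turdus_maculatus)); the answer is its 19 terminal taxa in alphabetical order.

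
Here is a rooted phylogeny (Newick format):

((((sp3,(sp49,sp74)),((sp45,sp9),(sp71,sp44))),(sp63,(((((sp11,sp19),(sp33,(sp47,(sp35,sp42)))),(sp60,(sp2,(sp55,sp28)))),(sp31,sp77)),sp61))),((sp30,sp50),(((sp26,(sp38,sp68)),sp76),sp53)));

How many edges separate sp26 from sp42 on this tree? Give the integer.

15

The MRCA of sp26 and sp42 is the root of the tree.
From sp26 up to that node: 5 branches. From sp42 up to the same node: 10 branches. Total: 5 + 10 = 15.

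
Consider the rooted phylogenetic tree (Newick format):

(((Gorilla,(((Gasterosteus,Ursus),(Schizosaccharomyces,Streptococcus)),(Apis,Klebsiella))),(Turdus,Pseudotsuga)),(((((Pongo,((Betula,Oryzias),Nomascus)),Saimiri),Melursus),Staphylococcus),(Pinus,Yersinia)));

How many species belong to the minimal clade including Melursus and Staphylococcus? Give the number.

7

The MRCA of Melursus and Staphylococcus is the node subtending ((((Pongo,((Betula,Oryzias),Nomascus)),Saimiri),Melursus),Staphylococcus).
That clade contains 7 terminal taxa: Betula, Melursus, Nomascus, Oryzias, Pongo, Saimiri, Staphylococcus.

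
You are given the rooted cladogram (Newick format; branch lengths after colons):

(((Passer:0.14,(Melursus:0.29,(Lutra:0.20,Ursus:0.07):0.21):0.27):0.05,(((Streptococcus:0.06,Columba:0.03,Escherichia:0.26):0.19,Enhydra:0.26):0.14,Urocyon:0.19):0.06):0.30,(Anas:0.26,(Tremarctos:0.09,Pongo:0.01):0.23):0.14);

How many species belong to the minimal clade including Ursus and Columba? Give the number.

The MRCA of Ursus and Columba is the node subtending ((Passer,(Melursus,(Lutra,Ursus))),(((Streptococcus,Columba,Escherichia),Enhydra),Urocyon)).
That clade contains 9 terminal taxa: Columba, Enhydra, Escherichia, Lutra, Melursus, Passer, Streptococcus, Urocyon, Ursus.

9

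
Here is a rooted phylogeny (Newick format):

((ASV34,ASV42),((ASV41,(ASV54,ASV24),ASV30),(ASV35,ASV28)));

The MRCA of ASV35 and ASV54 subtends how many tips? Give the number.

The MRCA of ASV35 and ASV54 is the node subtending ((ASV41,(ASV54,ASV24),ASV30),(ASV35,ASV28)).
That clade contains 6 terminal taxa: ASV24, ASV28, ASV30, ASV35, ASV41, ASV54.

6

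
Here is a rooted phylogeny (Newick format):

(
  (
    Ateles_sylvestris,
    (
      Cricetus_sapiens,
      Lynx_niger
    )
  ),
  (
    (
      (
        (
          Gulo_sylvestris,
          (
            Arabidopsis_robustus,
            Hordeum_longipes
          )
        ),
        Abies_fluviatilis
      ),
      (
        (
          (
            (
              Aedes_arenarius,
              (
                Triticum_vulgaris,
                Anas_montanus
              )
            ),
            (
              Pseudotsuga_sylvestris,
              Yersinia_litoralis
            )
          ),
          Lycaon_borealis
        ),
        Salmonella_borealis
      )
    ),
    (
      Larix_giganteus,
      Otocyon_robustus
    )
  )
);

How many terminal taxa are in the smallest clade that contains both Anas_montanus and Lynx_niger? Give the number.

16

The MRCA of Anas_montanus and Lynx_niger is the root, so the clade is the entire tree.
That clade contains 16 terminal taxa: Abies_fluviatilis, Aedes_arenarius, Anas_montanus, Arabidopsis_robustus, Ateles_sylvestris, Cricetus_sapiens, Gulo_sylvestris, Hordeum_longipes, Larix_giganteus, Lycaon_borealis, Lynx_niger, Otocyon_robustus, Pseudotsuga_sylvestris, Salmonella_borealis, Triticum_vulgaris, Yersinia_litoralis.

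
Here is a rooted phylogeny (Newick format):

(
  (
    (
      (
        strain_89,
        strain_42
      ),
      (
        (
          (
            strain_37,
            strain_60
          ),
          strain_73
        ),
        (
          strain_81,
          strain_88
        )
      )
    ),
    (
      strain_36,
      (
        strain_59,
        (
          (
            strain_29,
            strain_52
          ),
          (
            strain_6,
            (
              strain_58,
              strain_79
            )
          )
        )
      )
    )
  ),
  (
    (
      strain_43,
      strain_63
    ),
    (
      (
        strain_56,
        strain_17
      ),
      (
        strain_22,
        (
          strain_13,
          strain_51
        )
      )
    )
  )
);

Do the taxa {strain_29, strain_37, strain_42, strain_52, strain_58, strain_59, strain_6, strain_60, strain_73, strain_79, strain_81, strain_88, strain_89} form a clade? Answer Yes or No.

No

The MRCA of the listed taxa subtends (((strain_89,strain_42),(((strain_37,strain_60),strain_73),(strain_81,strain_88))),(strain_36,(strain_59,((strain_29,strain_52),(strain_6,(strain_58,strain_79)))))).
That clade also contains strain_36, which is not in the proposed group, so the group is not monophyletic.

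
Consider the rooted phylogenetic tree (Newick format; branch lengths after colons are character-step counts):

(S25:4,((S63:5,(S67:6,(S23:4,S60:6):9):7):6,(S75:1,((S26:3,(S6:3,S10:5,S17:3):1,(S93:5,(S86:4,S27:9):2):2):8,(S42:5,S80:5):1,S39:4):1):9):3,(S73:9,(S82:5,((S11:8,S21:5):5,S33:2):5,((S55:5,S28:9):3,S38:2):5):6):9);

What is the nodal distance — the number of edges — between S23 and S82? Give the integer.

8

The MRCA of S23 and S82 is the root of the tree.
From S23 up to that node: 5 branches. From S82 up to the same node: 3 branches. Total: 5 + 3 = 8.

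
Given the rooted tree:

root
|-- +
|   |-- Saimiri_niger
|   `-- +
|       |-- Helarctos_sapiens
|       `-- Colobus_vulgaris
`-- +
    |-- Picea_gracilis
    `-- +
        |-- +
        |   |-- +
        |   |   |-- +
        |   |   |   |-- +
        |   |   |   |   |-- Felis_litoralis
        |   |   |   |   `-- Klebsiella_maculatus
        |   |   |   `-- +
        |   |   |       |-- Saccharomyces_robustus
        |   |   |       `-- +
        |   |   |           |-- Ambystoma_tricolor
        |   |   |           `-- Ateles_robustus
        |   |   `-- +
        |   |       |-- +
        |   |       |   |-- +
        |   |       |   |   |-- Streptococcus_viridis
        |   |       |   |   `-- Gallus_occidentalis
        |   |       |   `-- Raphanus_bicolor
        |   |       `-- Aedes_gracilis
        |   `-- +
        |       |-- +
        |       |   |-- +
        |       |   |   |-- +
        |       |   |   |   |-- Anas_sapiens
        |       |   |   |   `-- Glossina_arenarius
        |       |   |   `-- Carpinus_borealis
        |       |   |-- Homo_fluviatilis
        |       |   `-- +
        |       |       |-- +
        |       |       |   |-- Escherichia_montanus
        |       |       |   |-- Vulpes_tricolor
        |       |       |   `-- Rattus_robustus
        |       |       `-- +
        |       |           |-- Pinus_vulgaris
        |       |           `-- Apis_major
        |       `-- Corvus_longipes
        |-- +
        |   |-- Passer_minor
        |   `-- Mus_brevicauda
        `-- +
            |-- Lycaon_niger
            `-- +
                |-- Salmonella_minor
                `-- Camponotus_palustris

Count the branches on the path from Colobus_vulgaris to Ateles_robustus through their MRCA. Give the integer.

The MRCA of Colobus_vulgaris and Ateles_robustus is the root of the tree.
From Colobus_vulgaris up to that node: 3 branches. From Ateles_robustus up to the same node: 8 branches. Total: 3 + 8 = 11.

11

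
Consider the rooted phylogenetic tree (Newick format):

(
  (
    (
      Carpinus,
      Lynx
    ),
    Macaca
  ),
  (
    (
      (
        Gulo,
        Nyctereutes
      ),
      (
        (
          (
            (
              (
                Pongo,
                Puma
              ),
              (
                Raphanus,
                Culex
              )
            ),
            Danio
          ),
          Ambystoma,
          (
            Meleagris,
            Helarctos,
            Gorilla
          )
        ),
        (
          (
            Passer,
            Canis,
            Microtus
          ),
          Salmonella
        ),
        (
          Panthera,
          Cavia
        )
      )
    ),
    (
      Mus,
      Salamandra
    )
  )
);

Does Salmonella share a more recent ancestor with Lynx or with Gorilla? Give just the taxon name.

Gorilla

The MRCA of Salmonella and Gorilla subtends (((((Pongo,Puma),(Raphanus,Culex)),Danio),Ambystoma,(Meleagris,Helarctos,Gorilla)),((Passer,Canis,Microtus),Salmonella),(Panthera,Cavia)) (15 taxa).
The MRCA of Salmonella and Lynx is the root, subtending the entire tree (22 taxa).
The first is nested inside the second, so Salmonella shares a more recent common ancestor with Gorilla.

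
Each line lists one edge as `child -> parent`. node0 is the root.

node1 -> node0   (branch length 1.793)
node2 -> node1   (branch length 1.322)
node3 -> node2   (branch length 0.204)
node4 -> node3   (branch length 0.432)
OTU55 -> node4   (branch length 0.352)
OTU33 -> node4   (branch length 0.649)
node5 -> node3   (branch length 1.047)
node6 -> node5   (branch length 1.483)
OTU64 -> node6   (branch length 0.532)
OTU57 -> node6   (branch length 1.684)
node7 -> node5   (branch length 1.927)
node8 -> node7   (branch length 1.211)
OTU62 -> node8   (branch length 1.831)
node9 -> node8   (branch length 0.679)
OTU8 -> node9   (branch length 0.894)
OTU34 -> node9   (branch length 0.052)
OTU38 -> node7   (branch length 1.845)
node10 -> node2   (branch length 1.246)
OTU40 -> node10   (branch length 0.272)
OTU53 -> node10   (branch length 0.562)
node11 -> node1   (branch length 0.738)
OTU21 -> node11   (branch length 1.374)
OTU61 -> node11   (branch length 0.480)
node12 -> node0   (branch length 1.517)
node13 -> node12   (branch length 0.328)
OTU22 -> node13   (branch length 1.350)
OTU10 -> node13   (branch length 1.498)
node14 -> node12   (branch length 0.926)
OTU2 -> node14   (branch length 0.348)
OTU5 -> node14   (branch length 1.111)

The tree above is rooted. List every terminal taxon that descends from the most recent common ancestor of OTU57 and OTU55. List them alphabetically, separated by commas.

Tracing OTU57: it sits inside (OTU64,OTU57).
Tracing OTU55: it sits inside (OTU55,OTU33).
The smallest clade enclosing both is ((OTU55,OTU33),((OTU64,OTU57),((OTU62,(OTU8,OTU34)),OTU38))); the answer is its 8 terminal taxa in alphabetical order.

OTU33, OTU34, OTU38, OTU55, OTU57, OTU62, OTU64, OTU8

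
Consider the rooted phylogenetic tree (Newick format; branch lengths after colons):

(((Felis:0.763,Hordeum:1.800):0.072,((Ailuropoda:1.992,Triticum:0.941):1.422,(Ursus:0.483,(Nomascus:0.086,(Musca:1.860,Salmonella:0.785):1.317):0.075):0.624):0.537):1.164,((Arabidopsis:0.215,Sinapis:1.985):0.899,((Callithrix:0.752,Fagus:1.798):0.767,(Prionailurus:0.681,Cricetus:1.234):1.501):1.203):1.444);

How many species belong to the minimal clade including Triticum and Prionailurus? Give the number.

The MRCA of Triticum and Prionailurus is the root, so the clade is the entire tree.
That clade contains 14 terminal taxa: Ailuropoda, Arabidopsis, Callithrix, Cricetus, Fagus, Felis, Hordeum, Musca, Nomascus, Prionailurus, Salmonella, Sinapis, Triticum, Ursus.

14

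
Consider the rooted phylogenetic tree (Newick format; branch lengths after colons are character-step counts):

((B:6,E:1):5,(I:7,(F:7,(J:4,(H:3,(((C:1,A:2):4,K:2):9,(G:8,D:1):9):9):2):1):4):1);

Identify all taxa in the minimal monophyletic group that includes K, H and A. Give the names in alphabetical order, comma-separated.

A, C, D, G, H, K

Tracing K: it sits inside ((C,A),K).
Tracing H: it sits inside (H,(((C,A),K),(G,D))).
Tracing A: it sits inside (C,A).
The smallest clade enclosing all 3 is (H,(((C,A),K),(G,D))); the answer is its 6 terminal taxa in alphabetical order.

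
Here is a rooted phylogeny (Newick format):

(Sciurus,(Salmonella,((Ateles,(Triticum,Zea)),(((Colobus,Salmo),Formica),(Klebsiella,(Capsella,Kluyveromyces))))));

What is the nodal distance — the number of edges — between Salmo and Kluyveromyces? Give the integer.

The MRCA of Salmo and Kluyveromyces is the node subtending (((Colobus,Salmo),Formica),(Klebsiella,(Capsella,Kluyveromyces))).
From Salmo up to that node: 3 branches. From Kluyveromyces up to the same node: 3 branches. Total: 3 + 3 = 6.

6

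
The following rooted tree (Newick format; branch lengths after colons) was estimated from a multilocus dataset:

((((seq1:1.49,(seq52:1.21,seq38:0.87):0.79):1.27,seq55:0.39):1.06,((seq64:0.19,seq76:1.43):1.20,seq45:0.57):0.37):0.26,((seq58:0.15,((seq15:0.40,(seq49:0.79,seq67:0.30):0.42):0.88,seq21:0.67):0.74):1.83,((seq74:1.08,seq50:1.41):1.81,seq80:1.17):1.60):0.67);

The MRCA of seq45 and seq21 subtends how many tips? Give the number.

15

The MRCA of seq45 and seq21 is the root, so the clade is the entire tree.
That clade contains 15 terminal taxa: seq1, seq15, seq21, seq38, seq45, seq49, seq50, seq52, seq55, seq58, seq64, seq67, seq74, seq76, seq80.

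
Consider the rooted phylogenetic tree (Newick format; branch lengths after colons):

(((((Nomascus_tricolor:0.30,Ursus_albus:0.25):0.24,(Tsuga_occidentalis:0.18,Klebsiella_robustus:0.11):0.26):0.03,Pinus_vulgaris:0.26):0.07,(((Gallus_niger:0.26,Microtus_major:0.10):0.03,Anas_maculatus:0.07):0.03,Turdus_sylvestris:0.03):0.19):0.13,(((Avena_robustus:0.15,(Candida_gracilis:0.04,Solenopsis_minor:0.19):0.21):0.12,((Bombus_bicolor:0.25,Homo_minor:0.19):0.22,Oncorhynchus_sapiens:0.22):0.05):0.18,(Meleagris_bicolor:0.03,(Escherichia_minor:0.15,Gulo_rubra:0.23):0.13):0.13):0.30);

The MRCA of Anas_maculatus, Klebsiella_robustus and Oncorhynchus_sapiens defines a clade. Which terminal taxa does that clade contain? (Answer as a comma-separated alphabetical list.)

Tracing Anas_maculatus: it sits inside ((Gallus_niger,Microtus_major),Anas_maculatus).
Tracing Klebsiella_robustus: it sits inside (Tsuga_occidentalis,Klebsiella_robustus).
Tracing Oncorhynchus_sapiens: it sits inside ((Bombus_bicolor,Homo_minor),Oncorhynchus_sapiens).
The smallest clade enclosing all 3 is the whole tree (their MRCA is the root), so the answer is all 18 tips in alphabetical order.

Anas_maculatus, Avena_robustus, Bombus_bicolor, Candida_gracilis, Escherichia_minor, Gallus_niger, Gulo_rubra, Homo_minor, Klebsiella_robustus, Meleagris_bicolor, Microtus_major, Nomascus_tricolor, Oncorhynchus_sapiens, Pinus_vulgaris, Solenopsis_minor, Tsuga_occidentalis, Turdus_sylvestris, Ursus_albus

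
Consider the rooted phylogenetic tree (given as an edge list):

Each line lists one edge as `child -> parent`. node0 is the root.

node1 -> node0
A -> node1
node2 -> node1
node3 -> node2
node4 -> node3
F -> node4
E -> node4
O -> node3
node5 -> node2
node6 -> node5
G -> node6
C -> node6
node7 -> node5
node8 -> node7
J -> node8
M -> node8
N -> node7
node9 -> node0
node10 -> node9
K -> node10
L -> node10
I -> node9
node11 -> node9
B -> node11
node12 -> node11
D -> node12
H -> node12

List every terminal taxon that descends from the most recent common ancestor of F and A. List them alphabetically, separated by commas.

Tracing F: it sits inside (F,E).
Tracing A: it sits inside (A,(((F,E),O),((G,C),((J,M),N)))).
The smallest clade enclosing both is (A,(((F,E),O),((G,C),((J,M),N)))); the answer is its 9 terminal taxa in alphabetical order.

A, C, E, F, G, J, M, N, O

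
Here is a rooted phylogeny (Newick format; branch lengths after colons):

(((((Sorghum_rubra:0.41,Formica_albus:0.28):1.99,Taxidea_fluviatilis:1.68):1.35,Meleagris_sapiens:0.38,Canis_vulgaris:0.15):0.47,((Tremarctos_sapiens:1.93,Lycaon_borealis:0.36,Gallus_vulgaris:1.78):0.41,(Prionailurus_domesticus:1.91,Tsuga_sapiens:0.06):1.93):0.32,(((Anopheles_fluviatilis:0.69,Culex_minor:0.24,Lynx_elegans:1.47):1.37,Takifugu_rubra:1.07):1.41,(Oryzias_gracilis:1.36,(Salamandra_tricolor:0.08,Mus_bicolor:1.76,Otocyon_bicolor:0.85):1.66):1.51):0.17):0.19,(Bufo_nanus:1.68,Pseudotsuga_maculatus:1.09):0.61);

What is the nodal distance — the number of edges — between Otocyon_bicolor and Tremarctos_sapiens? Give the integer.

7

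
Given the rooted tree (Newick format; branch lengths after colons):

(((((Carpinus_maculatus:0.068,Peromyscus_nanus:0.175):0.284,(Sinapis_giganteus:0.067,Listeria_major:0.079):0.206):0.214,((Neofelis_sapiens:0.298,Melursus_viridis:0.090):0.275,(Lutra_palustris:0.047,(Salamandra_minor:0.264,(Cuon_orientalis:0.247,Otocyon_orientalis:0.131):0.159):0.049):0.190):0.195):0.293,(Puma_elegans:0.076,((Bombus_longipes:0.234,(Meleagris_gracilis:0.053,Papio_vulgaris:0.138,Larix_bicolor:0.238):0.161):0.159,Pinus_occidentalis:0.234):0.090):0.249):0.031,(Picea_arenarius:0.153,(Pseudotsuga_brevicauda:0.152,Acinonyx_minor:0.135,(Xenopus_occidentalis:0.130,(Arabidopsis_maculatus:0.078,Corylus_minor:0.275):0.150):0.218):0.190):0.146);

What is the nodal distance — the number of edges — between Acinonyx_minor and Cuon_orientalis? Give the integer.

The MRCA of Acinonyx_minor and Cuon_orientalis is the root of the tree.
From Acinonyx_minor up to that node: 3 branches. From Cuon_orientalis up to the same node: 7 branches. Total: 3 + 7 = 10.

10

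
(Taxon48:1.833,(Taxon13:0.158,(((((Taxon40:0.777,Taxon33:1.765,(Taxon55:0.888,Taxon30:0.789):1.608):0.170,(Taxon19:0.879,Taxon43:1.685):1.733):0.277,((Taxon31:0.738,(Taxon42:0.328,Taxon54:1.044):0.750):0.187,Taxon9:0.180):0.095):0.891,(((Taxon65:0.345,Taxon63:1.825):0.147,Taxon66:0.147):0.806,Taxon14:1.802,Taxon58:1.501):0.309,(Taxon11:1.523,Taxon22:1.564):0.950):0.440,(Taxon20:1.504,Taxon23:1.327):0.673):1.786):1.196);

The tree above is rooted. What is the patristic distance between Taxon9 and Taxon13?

The path runs Taxon9 → … → MRCA → … → Taxon13; the MRCA is the node subtending (Taxon13,(((((Taxon40,Taxon33,(Taxon55,Taxon30)),(Taxon19,Taxon43)),((Taxon31,(Taxon42,Taxon54)),Taxon9)),(((Taxon65,Taxon63),Taxon66),Taxon14,Taxon58),(Taxon11,Taxon22)),(Taxon20,Taxon23))).
Branch lengths along that path: 0.180 + 0.095 + 0.891 + 0.440 + 1.786 + 0.158 = 3.550.

3.550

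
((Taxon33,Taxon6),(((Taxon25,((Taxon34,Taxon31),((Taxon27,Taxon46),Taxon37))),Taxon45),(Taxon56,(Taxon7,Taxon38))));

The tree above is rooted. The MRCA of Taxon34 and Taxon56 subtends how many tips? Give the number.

10

The MRCA of Taxon34 and Taxon56 is the node subtending (((Taxon25,((Taxon34,Taxon31),((Taxon27,Taxon46),Taxon37))),Taxon45),(Taxon56,(Taxon7,Taxon38))).
That clade contains 10 terminal taxa: Taxon25, Taxon27, Taxon31, Taxon34, Taxon37, Taxon38, Taxon45, Taxon46, Taxon56, Taxon7.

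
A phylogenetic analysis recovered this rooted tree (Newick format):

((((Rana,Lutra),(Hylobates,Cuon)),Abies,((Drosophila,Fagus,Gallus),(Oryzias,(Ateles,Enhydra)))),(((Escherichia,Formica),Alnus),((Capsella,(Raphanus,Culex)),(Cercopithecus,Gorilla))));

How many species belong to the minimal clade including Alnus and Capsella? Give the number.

8

The MRCA of Alnus and Capsella is the node subtending (((Escherichia,Formica),Alnus),((Capsella,(Raphanus,Culex)),(Cercopithecus,Gorilla))).
That clade contains 8 terminal taxa: Alnus, Capsella, Cercopithecus, Culex, Escherichia, Formica, Gorilla, Raphanus.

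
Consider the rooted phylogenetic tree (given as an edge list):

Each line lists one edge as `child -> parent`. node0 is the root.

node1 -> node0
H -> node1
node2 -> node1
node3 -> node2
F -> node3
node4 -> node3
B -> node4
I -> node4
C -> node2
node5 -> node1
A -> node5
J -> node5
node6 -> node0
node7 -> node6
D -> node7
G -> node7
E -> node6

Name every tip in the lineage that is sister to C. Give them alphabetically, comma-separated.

C attaches to the tree at the node subtending ((F,(B,I)),C).
The other lineage descending from that same node — the sister group — is (F,(B,I)); its 3 tips in alphabetical order are the answer.

B, F, I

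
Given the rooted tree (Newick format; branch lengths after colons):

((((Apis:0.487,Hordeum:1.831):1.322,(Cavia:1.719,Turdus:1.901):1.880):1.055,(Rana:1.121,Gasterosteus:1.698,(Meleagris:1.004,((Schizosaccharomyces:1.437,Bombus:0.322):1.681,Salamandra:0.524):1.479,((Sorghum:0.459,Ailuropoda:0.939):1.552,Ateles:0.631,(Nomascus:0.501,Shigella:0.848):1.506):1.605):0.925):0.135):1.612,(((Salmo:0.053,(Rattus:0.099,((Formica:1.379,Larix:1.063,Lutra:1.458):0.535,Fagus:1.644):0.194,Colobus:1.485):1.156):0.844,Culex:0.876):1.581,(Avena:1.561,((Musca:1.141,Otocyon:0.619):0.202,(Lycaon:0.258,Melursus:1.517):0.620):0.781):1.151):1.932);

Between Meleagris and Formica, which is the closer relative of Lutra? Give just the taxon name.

Formica

The MRCA of Lutra and Formica subtends (Formica,Larix,Lutra) (3 taxa).
The MRCA of Lutra and Meleagris is the root, subtending the entire tree (28 taxa).
The first is nested inside the second, so Lutra shares a more recent common ancestor with Formica.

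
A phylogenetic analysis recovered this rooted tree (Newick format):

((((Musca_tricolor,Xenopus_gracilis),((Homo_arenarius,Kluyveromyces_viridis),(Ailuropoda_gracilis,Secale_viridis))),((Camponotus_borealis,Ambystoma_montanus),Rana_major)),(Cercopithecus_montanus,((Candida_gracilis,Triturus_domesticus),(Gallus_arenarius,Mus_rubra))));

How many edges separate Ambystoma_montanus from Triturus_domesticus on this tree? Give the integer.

8

The MRCA of Ambystoma_montanus and Triturus_domesticus is the root of the tree.
From Ambystoma_montanus up to that node: 4 branches. From Triturus_domesticus up to the same node: 4 branches. Total: 4 + 4 = 8.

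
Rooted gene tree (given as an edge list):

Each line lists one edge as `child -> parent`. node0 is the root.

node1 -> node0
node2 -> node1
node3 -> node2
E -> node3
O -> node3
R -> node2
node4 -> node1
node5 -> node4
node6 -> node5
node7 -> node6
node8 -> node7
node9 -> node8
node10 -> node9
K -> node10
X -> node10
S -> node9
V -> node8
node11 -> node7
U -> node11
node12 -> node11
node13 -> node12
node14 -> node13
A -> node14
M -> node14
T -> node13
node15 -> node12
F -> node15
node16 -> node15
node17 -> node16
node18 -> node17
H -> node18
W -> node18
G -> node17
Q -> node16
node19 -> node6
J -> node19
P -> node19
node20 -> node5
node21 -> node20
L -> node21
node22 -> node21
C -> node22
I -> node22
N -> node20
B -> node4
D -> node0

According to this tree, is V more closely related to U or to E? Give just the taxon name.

U

The MRCA of V and U subtends ((((K,X),S),V),(U,(((A,M),T),(F,(((H,W),G),Q))))) (13 taxa).
The MRCA of V and E subtends (((E,O),R),(((((((K,X),S),V),(U,(((A,M),T),(F,(((H,W),G),Q))))),(J,P)),((L,(C,I)),N)),B)) (23 taxa).
The first is nested inside the second, so V shares a more recent common ancestor with U.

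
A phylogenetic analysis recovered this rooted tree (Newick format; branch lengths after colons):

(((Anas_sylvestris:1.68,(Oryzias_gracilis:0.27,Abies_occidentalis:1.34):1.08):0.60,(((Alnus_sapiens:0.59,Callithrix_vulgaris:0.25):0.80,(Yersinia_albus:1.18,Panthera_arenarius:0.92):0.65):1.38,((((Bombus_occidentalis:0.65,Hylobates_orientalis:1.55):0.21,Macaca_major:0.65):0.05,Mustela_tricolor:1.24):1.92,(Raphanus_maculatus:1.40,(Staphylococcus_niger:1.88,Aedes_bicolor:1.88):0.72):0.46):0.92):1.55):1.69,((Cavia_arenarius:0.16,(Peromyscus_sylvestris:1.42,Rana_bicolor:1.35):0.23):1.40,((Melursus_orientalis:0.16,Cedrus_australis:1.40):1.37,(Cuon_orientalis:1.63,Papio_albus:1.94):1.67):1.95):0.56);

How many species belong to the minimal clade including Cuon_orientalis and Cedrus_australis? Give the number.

The MRCA of Cuon_orientalis and Cedrus_australis is the node subtending ((Melursus_orientalis,Cedrus_australis),(Cuon_orientalis,Papio_albus)).
That clade contains 4 terminal taxa: Cedrus_australis, Cuon_orientalis, Melursus_orientalis, Papio_albus.

4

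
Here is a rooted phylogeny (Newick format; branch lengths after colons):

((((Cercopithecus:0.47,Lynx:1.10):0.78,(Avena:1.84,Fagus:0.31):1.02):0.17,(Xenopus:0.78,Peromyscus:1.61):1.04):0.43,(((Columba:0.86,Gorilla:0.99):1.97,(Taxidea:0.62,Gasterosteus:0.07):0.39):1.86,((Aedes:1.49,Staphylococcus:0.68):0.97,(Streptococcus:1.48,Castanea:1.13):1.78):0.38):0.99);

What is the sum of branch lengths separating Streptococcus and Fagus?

6.56

The path runs Streptococcus → … → MRCA → … → Fagus; the MRCA is the root of the tree.
Branch lengths along that path: 1.48 + 1.78 + 0.38 + 0.99 + 0.43 + 0.17 + 1.02 + 0.31 = 6.56.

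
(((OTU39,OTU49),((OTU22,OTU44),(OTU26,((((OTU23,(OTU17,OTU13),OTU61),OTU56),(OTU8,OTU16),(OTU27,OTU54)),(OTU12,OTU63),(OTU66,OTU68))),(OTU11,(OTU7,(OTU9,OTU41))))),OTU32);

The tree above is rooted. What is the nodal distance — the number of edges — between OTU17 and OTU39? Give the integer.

10

The MRCA of OTU17 and OTU39 is the node subtending ((OTU39,OTU49),((OTU22,OTU44),(OTU26,((((OTU23,(OTU17,OTU13),OTU61),OTU56),(OTU8,OTU16),(OTU27,OTU54)),(OTU12,OTU63),(OTU66,OTU68))),(OTU11,(OTU7,(OTU9,OTU41))))).
From OTU17 up to that node: 8 branches. From OTU39 up to the same node: 2 branches. Total: 8 + 2 = 10.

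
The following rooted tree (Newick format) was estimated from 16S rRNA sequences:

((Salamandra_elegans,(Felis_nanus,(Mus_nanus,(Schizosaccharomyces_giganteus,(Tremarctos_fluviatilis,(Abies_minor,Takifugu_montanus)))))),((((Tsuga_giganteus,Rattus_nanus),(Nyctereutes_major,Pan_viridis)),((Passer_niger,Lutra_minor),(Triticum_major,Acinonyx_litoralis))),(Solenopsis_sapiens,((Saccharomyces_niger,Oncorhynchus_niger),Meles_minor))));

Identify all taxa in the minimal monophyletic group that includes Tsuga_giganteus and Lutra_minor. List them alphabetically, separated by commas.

Acinonyx_litoralis, Lutra_minor, Nyctereutes_major, Pan_viridis, Passer_niger, Rattus_nanus, Triticum_major, Tsuga_giganteus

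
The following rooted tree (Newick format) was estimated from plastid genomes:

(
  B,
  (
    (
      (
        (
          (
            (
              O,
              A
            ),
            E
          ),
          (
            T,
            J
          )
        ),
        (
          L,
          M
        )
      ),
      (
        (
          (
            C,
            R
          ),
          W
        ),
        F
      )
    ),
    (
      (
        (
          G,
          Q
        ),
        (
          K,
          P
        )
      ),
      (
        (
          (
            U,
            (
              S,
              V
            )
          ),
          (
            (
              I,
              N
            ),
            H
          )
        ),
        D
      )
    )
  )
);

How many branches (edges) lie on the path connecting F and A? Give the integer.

7

The MRCA of F and A is the node subtending (((((O,A),E),(T,J)),(L,M)),(((C,R),W),F)).
From F up to that node: 2 branches. From A up to the same node: 5 branches. Total: 2 + 5 = 7.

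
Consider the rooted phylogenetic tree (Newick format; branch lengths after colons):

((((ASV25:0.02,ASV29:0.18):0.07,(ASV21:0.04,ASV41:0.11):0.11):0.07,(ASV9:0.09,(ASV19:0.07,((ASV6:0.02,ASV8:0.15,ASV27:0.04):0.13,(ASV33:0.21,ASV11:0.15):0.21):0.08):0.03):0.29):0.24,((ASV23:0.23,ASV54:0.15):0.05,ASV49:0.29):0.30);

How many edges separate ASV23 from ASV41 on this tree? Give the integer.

The MRCA of ASV23 and ASV41 is the root of the tree.
From ASV23 up to that node: 3 branches. From ASV41 up to the same node: 4 branches. Total: 3 + 4 = 7.

7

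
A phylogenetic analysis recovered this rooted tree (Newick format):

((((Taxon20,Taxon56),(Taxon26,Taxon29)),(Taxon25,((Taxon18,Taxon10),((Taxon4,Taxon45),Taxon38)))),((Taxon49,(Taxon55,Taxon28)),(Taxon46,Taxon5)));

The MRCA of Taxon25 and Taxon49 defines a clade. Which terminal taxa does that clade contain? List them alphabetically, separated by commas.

Tracing Taxon25: it sits inside (Taxon25,((Taxon18,Taxon10),((Taxon4,Taxon45),Taxon38))).
Tracing Taxon49: it sits inside (Taxon49,(Taxon55,Taxon28)).
The smallest clade enclosing both is the whole tree (their MRCA is the root), so the answer is all 15 tips in alphabetical order.

Taxon10, Taxon18, Taxon20, Taxon25, Taxon26, Taxon28, Taxon29, Taxon38, Taxon4, Taxon45, Taxon46, Taxon49, Taxon5, Taxon55, Taxon56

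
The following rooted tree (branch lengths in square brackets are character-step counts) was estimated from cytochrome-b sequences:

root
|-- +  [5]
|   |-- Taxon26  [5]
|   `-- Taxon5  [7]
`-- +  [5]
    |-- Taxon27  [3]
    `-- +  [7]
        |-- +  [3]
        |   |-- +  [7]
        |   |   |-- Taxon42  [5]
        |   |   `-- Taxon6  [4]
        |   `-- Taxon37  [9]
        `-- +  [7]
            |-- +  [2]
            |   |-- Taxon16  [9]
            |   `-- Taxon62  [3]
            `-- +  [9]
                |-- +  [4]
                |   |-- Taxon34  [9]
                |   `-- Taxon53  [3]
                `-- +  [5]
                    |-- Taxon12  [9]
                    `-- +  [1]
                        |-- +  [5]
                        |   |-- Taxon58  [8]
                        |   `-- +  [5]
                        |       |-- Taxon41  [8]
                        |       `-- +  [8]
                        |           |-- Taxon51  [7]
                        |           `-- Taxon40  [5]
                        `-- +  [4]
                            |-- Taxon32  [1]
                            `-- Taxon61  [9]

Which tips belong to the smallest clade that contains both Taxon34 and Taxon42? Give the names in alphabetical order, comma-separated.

Tracing Taxon34: it sits inside (Taxon34,Taxon53).
Tracing Taxon42: it sits inside (Taxon42,Taxon6).
The smallest clade enclosing both is (((Taxon42,Taxon6),Taxon37),((Taxon16,Taxon62),((Taxon34,Taxon53),(Taxon12,((Taxon58,(Taxon41,(Taxon51,Taxon40))),(Taxon32,Taxon61)))))); the answer is its 14 terminal taxa in alphabetical order.

Taxon12, Taxon16, Taxon32, Taxon34, Taxon37, Taxon40, Taxon41, Taxon42, Taxon51, Taxon53, Taxon58, Taxon6, Taxon61, Taxon62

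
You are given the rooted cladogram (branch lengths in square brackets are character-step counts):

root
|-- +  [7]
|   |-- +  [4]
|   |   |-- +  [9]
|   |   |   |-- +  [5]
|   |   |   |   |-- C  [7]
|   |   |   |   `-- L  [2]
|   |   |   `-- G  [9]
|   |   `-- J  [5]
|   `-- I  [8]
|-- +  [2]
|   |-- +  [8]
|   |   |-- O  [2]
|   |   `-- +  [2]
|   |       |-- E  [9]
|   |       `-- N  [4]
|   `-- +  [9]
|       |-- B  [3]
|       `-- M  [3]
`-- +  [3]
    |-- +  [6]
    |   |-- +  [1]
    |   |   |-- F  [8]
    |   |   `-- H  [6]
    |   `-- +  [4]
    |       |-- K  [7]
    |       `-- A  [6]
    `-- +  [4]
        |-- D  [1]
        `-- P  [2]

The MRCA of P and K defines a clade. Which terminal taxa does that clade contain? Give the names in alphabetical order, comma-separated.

A, D, F, H, K, P

Tracing P: it sits inside (D,P).
Tracing K: it sits inside (K,A).
The smallest clade enclosing both is (((F,H),(K,A)),(D,P)); the answer is its 6 terminal taxa in alphabetical order.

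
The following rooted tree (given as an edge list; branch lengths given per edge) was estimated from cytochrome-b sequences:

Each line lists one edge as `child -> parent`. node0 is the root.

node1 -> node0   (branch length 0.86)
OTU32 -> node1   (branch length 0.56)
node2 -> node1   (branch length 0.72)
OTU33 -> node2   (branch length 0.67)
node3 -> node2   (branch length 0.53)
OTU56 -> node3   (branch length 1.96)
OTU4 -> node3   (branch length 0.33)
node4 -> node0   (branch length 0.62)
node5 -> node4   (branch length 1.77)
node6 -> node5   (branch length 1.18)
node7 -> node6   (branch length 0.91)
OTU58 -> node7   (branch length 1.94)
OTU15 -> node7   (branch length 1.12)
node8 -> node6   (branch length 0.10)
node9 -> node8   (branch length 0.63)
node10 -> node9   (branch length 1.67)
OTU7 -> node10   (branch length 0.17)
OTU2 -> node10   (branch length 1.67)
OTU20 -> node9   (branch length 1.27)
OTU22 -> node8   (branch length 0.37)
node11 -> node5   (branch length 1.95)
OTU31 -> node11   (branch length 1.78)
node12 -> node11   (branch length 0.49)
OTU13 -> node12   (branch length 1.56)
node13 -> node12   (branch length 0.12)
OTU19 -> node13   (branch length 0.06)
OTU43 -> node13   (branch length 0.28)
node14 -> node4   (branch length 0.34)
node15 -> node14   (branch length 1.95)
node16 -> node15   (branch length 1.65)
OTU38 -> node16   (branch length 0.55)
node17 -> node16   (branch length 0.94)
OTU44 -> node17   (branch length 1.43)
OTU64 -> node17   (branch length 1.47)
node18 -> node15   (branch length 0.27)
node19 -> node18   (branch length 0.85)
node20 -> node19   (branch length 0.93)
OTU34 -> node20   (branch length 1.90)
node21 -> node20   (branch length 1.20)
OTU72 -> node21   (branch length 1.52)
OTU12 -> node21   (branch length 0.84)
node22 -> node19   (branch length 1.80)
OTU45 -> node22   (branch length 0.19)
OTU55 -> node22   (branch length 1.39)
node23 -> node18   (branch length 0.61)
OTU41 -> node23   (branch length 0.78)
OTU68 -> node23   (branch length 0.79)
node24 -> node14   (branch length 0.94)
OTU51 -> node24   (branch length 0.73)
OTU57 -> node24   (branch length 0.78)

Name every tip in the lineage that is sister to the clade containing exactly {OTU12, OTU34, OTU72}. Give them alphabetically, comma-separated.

OTU45, OTU55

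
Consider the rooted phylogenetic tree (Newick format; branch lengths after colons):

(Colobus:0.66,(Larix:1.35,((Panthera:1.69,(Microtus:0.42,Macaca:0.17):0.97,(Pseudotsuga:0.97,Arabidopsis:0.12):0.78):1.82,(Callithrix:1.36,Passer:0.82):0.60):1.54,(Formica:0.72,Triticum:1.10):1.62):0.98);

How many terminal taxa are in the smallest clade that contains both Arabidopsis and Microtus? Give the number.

5

The MRCA of Arabidopsis and Microtus is the node subtending (Panthera,(Microtus,Macaca),(Pseudotsuga,Arabidopsis)).
That clade contains 5 terminal taxa: Arabidopsis, Macaca, Microtus, Panthera, Pseudotsuga.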